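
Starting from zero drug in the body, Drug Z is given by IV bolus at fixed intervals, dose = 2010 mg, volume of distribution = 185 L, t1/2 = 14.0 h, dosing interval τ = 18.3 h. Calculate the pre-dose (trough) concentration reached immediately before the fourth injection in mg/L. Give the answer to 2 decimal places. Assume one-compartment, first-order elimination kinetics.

C₀ per dose = Dose / Vd = 2010 / 185 = 10.86 mg/L
k = ln2 / t½ = 0.693147 / 14.0 = 0.04951 h⁻¹
Fraction remaining after one interval: r = e^(−kτ) = e^(−0.04951 × 18.3) = 0.4041
Before dose 4, 3 doses have been given (aged 1τ, 2τ, 3τ).
C_trough = C₀ × (r + r² + … + r^3) = C₀ × r(1−r^3)/(1−r)
        = 10.86 × 0.4041 × (1 − 0.06599) / (1 − 0.4041) = 6.879 mg/L

6.88 mg/L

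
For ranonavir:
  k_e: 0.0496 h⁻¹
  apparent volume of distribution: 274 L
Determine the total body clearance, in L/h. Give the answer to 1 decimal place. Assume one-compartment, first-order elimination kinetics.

13.6 L/h

CL = k × Vd = 0.0496 × 274 = 13.59 L/h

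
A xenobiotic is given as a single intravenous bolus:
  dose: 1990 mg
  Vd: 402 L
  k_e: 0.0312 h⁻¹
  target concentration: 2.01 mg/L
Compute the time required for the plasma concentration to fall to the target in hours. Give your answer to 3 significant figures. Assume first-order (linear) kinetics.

C₀ = Dose / Vd = 1990 / 402 = 4.950 mg/L
t = ln(C₀ / C) / k = ln(4.950 / 2.01) / 0.03120
  = ln(2.463) / 0.03120 = 0.9014 / 0.03120 = 28.89 h

28.9 h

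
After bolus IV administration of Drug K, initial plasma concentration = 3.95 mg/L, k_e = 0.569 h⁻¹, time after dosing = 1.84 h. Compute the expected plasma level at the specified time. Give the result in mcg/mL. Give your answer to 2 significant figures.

C = C₀ · e^(−k·t) = 3.950 × e^(−0.5690 × 1.84)
  = 3.950 × 0.3510 = 1.386 mg/L
(1.386 mg/L = 1.386 mcg/mL)

1.4 mcg/mL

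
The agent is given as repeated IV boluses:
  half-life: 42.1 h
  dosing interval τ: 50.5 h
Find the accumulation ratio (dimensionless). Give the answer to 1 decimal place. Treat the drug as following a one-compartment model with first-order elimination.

k = ln2 / t½ = 0.693147 / 42.1 = 0.01646 h⁻¹
e^(−kτ) = e^(−0.01646 × 50.5) = 0.4355
Accumulation ratio R = 1 / (1 − e^(−kτ)) = 1 / (1 − 0.4355) = 1.771

1.8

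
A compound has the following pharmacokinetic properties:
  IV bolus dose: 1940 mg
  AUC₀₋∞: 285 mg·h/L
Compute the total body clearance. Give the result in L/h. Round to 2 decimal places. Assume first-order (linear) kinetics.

CL = Dose / AUC = 1940 / 285 = 6.807 L/h

6.81 L/h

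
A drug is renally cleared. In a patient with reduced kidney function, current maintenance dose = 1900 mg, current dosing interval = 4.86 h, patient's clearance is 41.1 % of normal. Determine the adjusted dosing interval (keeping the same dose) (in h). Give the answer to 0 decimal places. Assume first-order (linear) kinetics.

To keep the same average steady-state level, dosing rate must scale with clearance.
CL ratio = 41.1 / 100 = 0.4110
New interval (same dose) = 4.86 / 0.4110 = 11.82 h

12 h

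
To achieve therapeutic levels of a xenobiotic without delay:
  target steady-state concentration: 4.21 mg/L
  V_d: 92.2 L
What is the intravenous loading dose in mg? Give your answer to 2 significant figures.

390 mg

LD = Css × Vd = 4.21 × 92.2 = 388.2 mg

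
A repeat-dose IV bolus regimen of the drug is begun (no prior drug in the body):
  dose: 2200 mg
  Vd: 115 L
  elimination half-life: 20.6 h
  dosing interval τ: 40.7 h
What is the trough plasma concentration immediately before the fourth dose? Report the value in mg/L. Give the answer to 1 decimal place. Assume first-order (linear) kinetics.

6.4 mg/L

C₀ per dose = Dose / Vd = 2200 / 115 = 19.13 mg/L
k = ln2 / t½ = 0.693147 / 20.6 = 0.03365 h⁻¹
Fraction remaining after one interval: r = e^(−kτ) = e^(−0.03365 × 40.7) = 0.2542
Before dose 4, 3 doses have been given (aged 1τ, 2τ, 3τ).
C_trough = C₀ × (r + r² + … + r^3) = C₀ × r(1−r^3)/(1−r)
        = 19.13 × 0.2542 × (1 − 0.01643) / (1 − 0.2542) = 6.413 mg/L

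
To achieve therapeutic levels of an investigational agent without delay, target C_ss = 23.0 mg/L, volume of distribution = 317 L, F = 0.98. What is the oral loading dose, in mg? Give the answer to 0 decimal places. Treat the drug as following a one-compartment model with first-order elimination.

LD = Css × Vd / F = 23.0 × 317 / 0.98 = 7440 mg

7440 mg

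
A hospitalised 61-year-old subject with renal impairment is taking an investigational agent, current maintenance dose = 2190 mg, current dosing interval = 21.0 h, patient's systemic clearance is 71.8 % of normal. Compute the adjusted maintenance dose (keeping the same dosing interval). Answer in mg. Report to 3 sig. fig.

1570 mg

To keep the same average steady-state level, dosing rate must scale with clearance.
CL ratio = 71.8 / 100 = 0.7180
New dose (same interval) = 2190 × 0.7180 = 1572 mg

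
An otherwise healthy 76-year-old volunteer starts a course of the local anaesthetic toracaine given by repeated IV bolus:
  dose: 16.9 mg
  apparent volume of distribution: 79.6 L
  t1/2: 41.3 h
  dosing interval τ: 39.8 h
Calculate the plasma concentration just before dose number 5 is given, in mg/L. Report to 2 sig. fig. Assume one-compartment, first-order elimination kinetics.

0.21 mg/L

C₀ per dose = Dose / Vd = 16.9 / 79.6 = 0.2123 mg/L
k = ln2 / t½ = 0.693147 / 41.3 = 0.01678 h⁻¹
Fraction remaining after one interval: r = e^(−kτ) = e^(−0.01678 × 39.8) = 0.5128
Before dose 5, 4 doses have been given (aged 1τ, 2τ, 3τ, 4τ).
C_trough = C₀ × (r + r² + … + r^4) = C₀ × r(1−r^4)/(1−r)
        = 0.2123 × 0.5128 × (1 − 0.06915) / (1 − 0.5128) = 0.2080 mg/L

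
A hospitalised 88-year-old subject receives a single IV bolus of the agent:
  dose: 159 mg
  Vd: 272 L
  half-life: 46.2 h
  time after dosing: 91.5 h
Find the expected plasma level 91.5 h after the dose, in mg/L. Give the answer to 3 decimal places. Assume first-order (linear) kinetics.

0.148 mg/L

C₀ = Dose / Vd = 159.0 / 272 = 0.5846 mg/L
k = ln2 / t½ = 0.693147 / 46.2 = 0.01500 h⁻¹
C = C₀ · e^(−k·t) = 0.5846 × e^(−0.01500 × 91.5)
  = 0.5846 × 0.2535 = 0.1482 mg/L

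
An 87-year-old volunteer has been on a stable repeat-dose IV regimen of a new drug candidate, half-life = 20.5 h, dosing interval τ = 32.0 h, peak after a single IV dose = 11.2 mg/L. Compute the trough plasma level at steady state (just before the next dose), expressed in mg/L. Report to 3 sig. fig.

5.74 mg/L

k = ln2 / t½ = 0.693147 / 20.5 = 0.03381 h⁻¹
e^(−kτ) = e^(−0.03381 × 32.0) = 0.3389
Accumulation ratio R = 1 / (1 − e^(−kτ)) = 1 / (1 − 0.3389) = 1.513
Steady-state trough = C₀ × R × e^(−kτ) = 11.2 × 1.513 × 0.3389 = 5.743 mg/L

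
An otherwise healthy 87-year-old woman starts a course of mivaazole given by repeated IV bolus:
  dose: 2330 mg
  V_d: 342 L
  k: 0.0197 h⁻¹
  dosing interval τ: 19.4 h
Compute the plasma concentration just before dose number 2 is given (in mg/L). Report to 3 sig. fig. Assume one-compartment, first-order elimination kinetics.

C₀ per dose = Dose / Vd = 2330 / 342 = 6.813 mg/L
Fraction remaining after one interval: r = e^(−kτ) = e^(−0.01970 × 19.4) = 0.6824
Before dose 2, 1 dose has been given (aged 1τ).
C_trough = C₀ × r = 6.813 × 0.6824 = 4.649 mg/L

4.65 mg/L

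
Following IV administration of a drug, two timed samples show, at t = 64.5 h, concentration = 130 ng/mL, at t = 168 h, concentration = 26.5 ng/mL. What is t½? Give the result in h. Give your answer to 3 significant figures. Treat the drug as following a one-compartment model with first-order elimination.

k = ln(C₁/C₂) / (t₂ − t₁) = ln(130/26.5) / (168 − 64.5)
  = 1.590 / 103.5 = 0.01536 h⁻¹
t½ = ln2 / k = 0.693147 / 0.01536 = 45.13 h

45.1 h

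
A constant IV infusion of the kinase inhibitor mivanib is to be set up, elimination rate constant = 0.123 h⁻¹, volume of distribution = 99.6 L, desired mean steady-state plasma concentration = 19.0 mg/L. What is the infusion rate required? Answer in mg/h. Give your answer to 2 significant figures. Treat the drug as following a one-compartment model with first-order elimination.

230 mg/h

CL = k × Vd = 0.1230 × 99.6 = 12.25 L/h
At steady state, infusion rate R₀ = Css × CL = 19.0 × 12.25 = 232.8 mg/h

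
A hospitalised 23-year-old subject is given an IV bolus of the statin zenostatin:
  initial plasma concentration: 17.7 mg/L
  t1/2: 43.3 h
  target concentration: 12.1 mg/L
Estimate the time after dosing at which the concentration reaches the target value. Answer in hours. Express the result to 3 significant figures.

k = ln2 / t½ = 0.693147 / 43.3 = 0.01601 h⁻¹
t = ln(C₀ / C) / k = ln(17.70 / 12.1) / 0.01601
  = ln(1.463) / 0.01601 = 0.3805 / 0.01601 = 23.77 h

23.8 h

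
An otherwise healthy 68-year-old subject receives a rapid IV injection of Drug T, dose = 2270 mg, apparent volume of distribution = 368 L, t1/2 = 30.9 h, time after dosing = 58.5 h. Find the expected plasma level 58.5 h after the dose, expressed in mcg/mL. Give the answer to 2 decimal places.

1.66 mcg/mL

C₀ = Dose / Vd = 2270 / 368 = 6.168 mg/L
k = ln2 / t½ = 0.693147 / 30.9 = 0.02243 h⁻¹
C = C₀ · e^(−k·t) = 6.168 × e^(−0.02243 × 58.5)
  = 6.168 × 0.2692 = 1.660 mg/L
(1.660 mg/L = 1.660 mcg/mL)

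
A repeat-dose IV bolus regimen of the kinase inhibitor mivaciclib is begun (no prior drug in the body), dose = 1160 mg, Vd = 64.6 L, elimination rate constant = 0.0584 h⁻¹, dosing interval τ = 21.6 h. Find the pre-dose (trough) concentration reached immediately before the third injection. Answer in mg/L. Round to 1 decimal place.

6.5 mg/L

C₀ per dose = Dose / Vd = 1160 / 64.6 = 17.96 mg/L
Fraction remaining after one interval: r = e^(−kτ) = e^(−0.05840 × 21.6) = 0.2832
Before dose 3, 2 doses have been given (aged 1τ, 2τ).
C_trough = C₀ × (r + r²) = 17.96 × (0.2832 + 0.08020) = 6.527 mg/L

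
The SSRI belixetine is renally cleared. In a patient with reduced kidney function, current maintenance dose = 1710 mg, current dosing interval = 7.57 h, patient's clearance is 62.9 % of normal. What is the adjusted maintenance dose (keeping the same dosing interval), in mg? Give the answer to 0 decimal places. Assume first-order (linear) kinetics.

To keep the same average steady-state level, dosing rate must scale with clearance.
CL ratio = 62.9 / 100 = 0.6290
New dose (same interval) = 1710 × 0.6290 = 1076 mg

1076 mg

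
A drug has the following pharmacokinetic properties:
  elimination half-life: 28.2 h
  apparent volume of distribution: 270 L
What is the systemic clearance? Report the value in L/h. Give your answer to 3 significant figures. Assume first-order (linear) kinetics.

6.64 L/h

k = ln2 / t½ = 0.693147 / 28.2 = 0.02458 h⁻¹
CL = k × Vd = 0.02458 × 270 = 6.637 L/h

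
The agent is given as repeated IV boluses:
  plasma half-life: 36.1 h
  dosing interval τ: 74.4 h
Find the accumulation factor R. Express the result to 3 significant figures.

k = ln2 / t½ = 0.693147 / 36.1 = 0.01920 h⁻¹
e^(−kτ) = e^(−0.01920 × 74.4) = 0.2397
Accumulation ratio R = 1 / (1 − e^(−kτ)) = 1 / (1 − 0.2397) = 1.315

1.32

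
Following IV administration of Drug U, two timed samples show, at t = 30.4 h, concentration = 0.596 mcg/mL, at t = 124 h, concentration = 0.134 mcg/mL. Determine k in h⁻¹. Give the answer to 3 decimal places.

0.016 h⁻¹

k = ln(C₁/C₂) / (t₂ − t₁) = ln(0.596/0.134) / (124 − 30.4)
  = 1.492 / 93.60 = 0.01594 h⁻¹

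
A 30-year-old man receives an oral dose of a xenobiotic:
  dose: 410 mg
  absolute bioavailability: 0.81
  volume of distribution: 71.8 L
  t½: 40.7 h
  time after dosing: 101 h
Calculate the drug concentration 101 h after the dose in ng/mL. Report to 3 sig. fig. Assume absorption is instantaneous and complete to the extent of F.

828 ng/mL

Amount reaching circulation = F × Dose = 0.81 × 410.0 = 332.1 mg
C₀ = F·Dose / Vd = 332.1 / 71.8 = 4.625 mg/L
k = ln2 / t½ = 0.693147 / 40.7 = 0.01703 h⁻¹
C = C₀ · e^(−k·t) = 4.625 × e^(−0.01703 × 101)
  = 4.625 × 0.1791 = 0.8283 mg/L
Convert: 0.8283 mg/L × 1000 = 828.3 ng/mL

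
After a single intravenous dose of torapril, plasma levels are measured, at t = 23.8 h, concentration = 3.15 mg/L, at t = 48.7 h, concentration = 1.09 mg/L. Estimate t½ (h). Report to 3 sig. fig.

16.3 h

k = ln(C₁/C₂) / (t₂ − t₁) = ln(3.15/1.09) / (48.7 − 23.8)
  = 1.061 / 24.90 = 0.04261 h⁻¹
t½ = ln2 / k = 0.693147 / 0.04261 = 16.27 h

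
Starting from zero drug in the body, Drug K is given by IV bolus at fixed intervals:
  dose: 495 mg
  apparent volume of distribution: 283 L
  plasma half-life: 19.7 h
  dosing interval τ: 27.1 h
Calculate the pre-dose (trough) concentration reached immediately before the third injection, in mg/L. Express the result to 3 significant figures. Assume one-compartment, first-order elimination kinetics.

C₀ per dose = Dose / Vd = 495 / 283 = 1.749 mg/L
k = ln2 / t½ = 0.693147 / 19.7 = 0.03519 h⁻¹
Fraction remaining after one interval: r = e^(−kτ) = e^(−0.03519 × 27.1) = 0.3853
Before dose 3, 2 doses have been given (aged 1τ, 2τ).
C_trough = C₀ × (r + r²) = 1.749 × (0.3853 + 0.1485) = 0.9336 mg/L

0.934 mg/L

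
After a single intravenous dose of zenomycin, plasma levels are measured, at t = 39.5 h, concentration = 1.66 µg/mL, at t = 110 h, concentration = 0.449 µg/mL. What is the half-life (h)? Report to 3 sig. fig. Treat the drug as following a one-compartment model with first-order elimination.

k = ln(C₁/C₂) / (t₂ − t₁) = ln(1.66/0.449) / (110 − 39.5)
  = 1.308 / 70.50 = 0.01855 h⁻¹
t½ = ln2 / k = 0.693147 / 0.01855 = 37.37 h

37.4 h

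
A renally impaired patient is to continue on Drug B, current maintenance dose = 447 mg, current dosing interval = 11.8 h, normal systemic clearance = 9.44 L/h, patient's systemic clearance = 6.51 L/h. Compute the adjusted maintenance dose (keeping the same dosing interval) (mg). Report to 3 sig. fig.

To keep the same average steady-state level, dosing rate must scale with clearance.
CL ratio = 6.51 / 9.44 = 0.6896
New dose (same interval) = 447 × 0.6896 = 308.3 mg

308 mg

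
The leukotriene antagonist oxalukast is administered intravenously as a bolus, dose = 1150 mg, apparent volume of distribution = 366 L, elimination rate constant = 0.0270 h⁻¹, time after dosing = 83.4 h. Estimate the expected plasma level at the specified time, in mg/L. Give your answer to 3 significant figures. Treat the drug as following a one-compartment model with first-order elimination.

C₀ = Dose / Vd = 1150 / 366 = 3.142 mg/L
C = C₀ · e^(−k·t) = 3.142 × e^(−0.02700 × 83.4)
  = 3.142 × 0.1052 = 0.3305 mg/L

0.331 mg/L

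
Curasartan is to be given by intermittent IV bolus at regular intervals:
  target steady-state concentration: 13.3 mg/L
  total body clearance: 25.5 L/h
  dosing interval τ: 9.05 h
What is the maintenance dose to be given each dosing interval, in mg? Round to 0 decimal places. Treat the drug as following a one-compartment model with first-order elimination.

3069 mg

At steady state, Dose/τ = Css × CL.
Dose = Css × CL × τ = 13.3 × 25.50 × 9.05 = 3069 mg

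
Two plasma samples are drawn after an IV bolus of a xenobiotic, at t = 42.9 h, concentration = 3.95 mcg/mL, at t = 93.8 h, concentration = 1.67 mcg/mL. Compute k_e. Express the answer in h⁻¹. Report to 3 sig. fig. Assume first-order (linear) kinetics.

k = ln(C₁/C₂) / (t₂ − t₁) = ln(3.95/1.67) / (93.8 − 42.9)
  = 0.8609 / 50.90 = 0.01691 h⁻¹

0.0169 h⁻¹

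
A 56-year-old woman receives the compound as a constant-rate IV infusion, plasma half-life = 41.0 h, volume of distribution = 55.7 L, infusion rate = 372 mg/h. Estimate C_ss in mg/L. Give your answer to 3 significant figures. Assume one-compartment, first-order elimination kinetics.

k = ln2 / t½ = 0.693147 / 41.0 = 0.01691 h⁻¹
CL = k × Vd = 0.01691 × 55.7 = 0.9419 L/h
At steady state Css = R₀ / CL = 372 / 0.9419 = 394.9 mg/L

395 mg/L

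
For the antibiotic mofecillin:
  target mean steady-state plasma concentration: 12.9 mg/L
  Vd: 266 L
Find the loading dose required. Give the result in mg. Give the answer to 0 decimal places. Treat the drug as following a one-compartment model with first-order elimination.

3431 mg

LD = Css × Vd = 12.9 × 266 = 3431 mg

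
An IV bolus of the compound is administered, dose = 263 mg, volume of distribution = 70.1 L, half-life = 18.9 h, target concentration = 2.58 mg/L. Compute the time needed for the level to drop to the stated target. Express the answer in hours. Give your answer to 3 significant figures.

10.2 h

C₀ = Dose / Vd = 263.0 / 70.1 = 3.752 mg/L
k = ln2 / t½ = 0.693147 / 18.9 = 0.03667 h⁻¹
t = ln(C₀ / C) / k = ln(3.752 / 2.58) / 0.03667
  = ln(1.454) / 0.03667 = 0.3743 / 0.03667 = 10.21 h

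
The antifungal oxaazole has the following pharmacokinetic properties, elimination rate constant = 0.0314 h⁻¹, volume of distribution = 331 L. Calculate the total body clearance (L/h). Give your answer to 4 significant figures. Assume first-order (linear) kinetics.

10.39 L/h

CL = k × Vd = 0.0314 × 331 = 10.39 L/h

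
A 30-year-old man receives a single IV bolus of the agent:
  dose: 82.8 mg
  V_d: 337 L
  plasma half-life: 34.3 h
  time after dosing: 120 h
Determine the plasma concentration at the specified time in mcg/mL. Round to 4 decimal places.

0.0217 mcg/mL

C₀ = Dose / Vd = 82.80 / 337 = 0.2457 mg/L
k = ln2 / t½ = 0.693147 / 34.3 = 0.02021 h⁻¹
C = C₀ · e^(−k·t) = 0.2457 × e^(−0.02021 × 120)
  = 0.2457 × 0.08846 = 0.02173 mg/L
(0.02173 mg/L = 0.02173 mcg/mL)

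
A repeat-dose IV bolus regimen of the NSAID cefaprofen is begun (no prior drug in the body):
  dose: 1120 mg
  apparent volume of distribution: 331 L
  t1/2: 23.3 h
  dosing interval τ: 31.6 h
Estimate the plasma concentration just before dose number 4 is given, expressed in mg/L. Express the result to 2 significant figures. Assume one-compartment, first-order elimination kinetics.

2.0 mg/L

C₀ per dose = Dose / Vd = 1120 / 331 = 3.384 mg/L
k = ln2 / t½ = 0.693147 / 23.3 = 0.02975 h⁻¹
Fraction remaining after one interval: r = e^(−kτ) = e^(−0.02975 × 31.6) = 0.3906
Before dose 4, 3 doses have been given (aged 1τ, 2τ, 3τ).
C_trough = C₀ × (r + r² + … + r^3) = C₀ × r(1−r^3)/(1−r)
        = 3.384 × 0.3906 × (1 − 0.05959) / (1 − 0.3906) = 2.040 mg/L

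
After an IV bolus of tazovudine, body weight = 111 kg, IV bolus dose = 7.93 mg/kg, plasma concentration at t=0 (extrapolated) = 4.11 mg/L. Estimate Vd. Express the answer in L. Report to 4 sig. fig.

Dose = 7.93 × 111 = 880.2 mg
Vd = Dose / C₀ = 880.2 / 4.11 = 214.2 L

214.2 L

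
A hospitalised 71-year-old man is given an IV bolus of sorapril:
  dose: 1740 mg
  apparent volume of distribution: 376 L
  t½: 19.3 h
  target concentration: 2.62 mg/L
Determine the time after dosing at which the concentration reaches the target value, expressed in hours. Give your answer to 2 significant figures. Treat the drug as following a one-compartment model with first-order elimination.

16 h

C₀ = Dose / Vd = 1740 / 376 = 4.628 mg/L
k = ln2 / t½ = 0.693147 / 19.3 = 0.03591 h⁻¹
t = ln(C₀ / C) / k = ln(4.628 / 2.62) / 0.03591
  = ln(1.766) / 0.03591 = 0.5687 / 0.03591 = 15.84 h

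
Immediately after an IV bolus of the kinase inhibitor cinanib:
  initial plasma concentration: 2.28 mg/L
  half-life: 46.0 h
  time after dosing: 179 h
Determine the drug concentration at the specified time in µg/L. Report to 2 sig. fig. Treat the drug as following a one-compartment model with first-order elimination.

k = ln2 / t½ = 0.693147 / 46.0 = 0.01507 h⁻¹
C = C₀ · e^(−k·t) = 2.280 × e^(−0.01507 × 179)
  = 2.280 × 0.06737 = 0.1536 mg/L
Convert: 0.1536 mg/L × 1000 = 153.6 µg/L

150 µg/L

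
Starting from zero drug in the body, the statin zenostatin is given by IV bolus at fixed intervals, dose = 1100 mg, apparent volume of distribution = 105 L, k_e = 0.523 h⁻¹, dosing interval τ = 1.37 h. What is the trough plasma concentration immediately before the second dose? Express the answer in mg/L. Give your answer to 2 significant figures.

5.1 mg/L

C₀ per dose = Dose / Vd = 1100 / 105 = 10.48 mg/L
Fraction remaining after one interval: r = e^(−kτ) = e^(−0.5230 × 1.37) = 0.4885
Before dose 2, 1 dose has been given (aged 1τ).
C_trough = C₀ × r = 10.48 × 0.4885 = 5.119 mg/L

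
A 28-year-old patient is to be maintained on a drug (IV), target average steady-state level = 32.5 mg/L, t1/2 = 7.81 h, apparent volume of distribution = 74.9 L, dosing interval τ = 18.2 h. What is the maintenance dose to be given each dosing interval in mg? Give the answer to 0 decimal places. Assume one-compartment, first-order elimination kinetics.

k = ln2 / t½ = 0.693147 / 7.81 = 0.08875 h⁻¹
CL = k × Vd = 0.08875 × 74.9 = 6.647 L/h
At steady state, Dose/τ = Css × CL.
Dose = Css × CL × τ = 32.5 × 6.647 × 18.2 = 3932 mg

3932 mg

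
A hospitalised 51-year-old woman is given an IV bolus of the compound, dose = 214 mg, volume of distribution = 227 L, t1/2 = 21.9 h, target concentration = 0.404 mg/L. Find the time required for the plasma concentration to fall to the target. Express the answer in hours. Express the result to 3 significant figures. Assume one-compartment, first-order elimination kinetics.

C₀ = Dose / Vd = 214.0 / 227 = 0.9427 mg/L
k = ln2 / t½ = 0.693147 / 21.9 = 0.03165 h⁻¹
t = ln(C₀ / C) / k = ln(0.9427 / 0.404) / 0.03165
  = ln(2.333) / 0.03165 = 0.8472 / 0.03165 = 26.77 h

26.8 h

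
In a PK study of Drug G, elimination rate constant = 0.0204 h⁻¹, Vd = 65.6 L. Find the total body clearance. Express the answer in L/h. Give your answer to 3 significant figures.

1.34 L/h

CL = k × Vd = 0.0204 × 65.6 = 1.338 L/h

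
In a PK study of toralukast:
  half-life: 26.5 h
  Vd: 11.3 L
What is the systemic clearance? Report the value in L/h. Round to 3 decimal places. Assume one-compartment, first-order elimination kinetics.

k = ln2 / t½ = 0.693147 / 26.5 = 0.02616 h⁻¹
CL = k × Vd = 0.02616 × 11.3 = 0.2956 L/h

0.296 L/h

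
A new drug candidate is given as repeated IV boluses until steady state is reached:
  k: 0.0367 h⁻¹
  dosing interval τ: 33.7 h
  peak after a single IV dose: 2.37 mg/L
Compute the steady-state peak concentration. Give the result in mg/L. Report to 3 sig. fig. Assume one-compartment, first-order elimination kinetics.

e^(−kτ) = e^(−0.03670 × 33.7) = 0.2903
Accumulation ratio R = 1 / (1 − e^(−kτ)) = 1 / (1 − 0.2903) = 1.409
Steady-state peak = C₀ × R = 2.37 × 1.409 = 3.339 mg/L

3.34 mg/L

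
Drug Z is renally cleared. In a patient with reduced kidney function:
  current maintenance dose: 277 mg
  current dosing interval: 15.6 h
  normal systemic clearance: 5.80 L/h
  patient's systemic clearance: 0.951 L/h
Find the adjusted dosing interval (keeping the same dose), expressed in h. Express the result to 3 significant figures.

To keep the same average steady-state level, dosing rate must scale with clearance.
CL ratio = 0.951 / 5.80 = 0.1640
New interval (same dose) = 15.6 / 0.1640 = 95.12 h

95.1 h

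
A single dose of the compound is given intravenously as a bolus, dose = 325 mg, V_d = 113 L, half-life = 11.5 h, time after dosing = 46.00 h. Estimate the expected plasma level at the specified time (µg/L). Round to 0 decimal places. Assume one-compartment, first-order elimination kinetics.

C₀ = Dose / Vd = 325.0 / 113 = 2.876 mg/L
k = ln2 / t½ = 0.693147 / 11.5 = 0.06027 h⁻¹
t / t½ = 46.00 / 11.5 = 4 half-lives
C = C₀ × (1/2)^4 = 2.876 × 0.06250 = 0.1798 mg/L
Convert: 0.1798 mg/L × 1000 = 179.8 µg/L

180 µg/L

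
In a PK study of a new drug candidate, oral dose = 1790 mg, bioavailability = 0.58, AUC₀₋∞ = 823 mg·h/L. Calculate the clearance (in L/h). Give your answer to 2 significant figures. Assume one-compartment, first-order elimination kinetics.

1.3 L/h

CL = F·Dose / AUC = 0.58 × 1790 / 823 = 1.261 L/h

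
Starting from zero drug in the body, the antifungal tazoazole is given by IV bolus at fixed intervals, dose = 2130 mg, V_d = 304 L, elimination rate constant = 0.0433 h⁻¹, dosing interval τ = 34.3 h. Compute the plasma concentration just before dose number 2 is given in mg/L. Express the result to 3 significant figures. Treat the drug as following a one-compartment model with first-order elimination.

1.59 mg/L

C₀ per dose = Dose / Vd = 2130 / 304 = 7.007 mg/L
Fraction remaining after one interval: r = e^(−kτ) = e^(−0.04330 × 34.3) = 0.2265
Before dose 2, 1 dose has been given (aged 1τ).
C_trough = C₀ × r = 7.007 × 0.2265 = 1.587 mg/L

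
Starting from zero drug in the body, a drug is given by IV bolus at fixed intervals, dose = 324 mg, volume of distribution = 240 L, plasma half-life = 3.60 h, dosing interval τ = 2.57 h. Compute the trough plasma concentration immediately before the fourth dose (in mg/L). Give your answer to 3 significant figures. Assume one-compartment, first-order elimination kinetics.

1.63 mg/L

C₀ per dose = Dose / Vd = 324 / 240 = 1.350 mg/L
k = ln2 / t½ = 0.693147 / 3.60 = 0.1925 h⁻¹
Fraction remaining after one interval: r = e^(−kτ) = e^(−0.1925 × 2.57) = 0.6097
Before dose 4, 3 doses have been given (aged 1τ, 2τ, 3τ).
C_trough = C₀ × (r + r² + … + r^3) = C₀ × r(1−r^3)/(1−r)
        = 1.350 × 0.6097 × (1 − 0.2266) / (1 − 0.6097) = 1.631 mg/L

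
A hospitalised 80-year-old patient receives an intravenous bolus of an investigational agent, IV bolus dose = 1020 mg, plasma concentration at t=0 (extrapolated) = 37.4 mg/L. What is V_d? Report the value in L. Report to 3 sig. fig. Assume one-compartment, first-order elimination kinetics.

27.3 L

Vd = Dose / C₀ = 1020 / 37.4 = 27.27 L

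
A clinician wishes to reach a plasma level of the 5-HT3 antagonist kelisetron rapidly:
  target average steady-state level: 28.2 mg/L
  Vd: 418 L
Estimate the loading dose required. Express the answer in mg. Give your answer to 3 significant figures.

11800 mg

LD = Css × Vd = 28.2 × 418 = 11790 mg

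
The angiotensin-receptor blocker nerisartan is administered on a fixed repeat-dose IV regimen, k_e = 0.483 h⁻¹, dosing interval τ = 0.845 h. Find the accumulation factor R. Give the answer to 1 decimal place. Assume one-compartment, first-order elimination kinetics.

e^(−kτ) = e^(−0.4830 × 0.845) = 0.6649
Accumulation ratio R = 1 / (1 − e^(−kτ)) = 1 / (1 − 0.6649) = 2.984

3.0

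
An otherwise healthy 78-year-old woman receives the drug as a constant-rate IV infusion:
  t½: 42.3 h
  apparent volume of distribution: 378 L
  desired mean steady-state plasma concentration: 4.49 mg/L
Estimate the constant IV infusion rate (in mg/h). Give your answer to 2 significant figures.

k = ln2 / t½ = 0.693147 / 42.3 = 0.01639 h⁻¹
CL = k × Vd = 0.01639 × 378 = 6.195 L/h
At steady state, infusion rate R₀ = Css × CL = 4.49 × 6.195 = 27.82 mg/h

28 mg/h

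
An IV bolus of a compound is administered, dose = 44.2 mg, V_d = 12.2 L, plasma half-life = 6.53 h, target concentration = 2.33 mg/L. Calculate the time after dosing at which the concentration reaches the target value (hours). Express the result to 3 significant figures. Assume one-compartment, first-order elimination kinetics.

C₀ = Dose / Vd = 44.20 / 12.2 = 3.623 mg/L
k = ln2 / t½ = 0.693147 / 6.53 = 0.1061 h⁻¹
t = ln(C₀ / C) / k = ln(3.623 / 2.33) / 0.1061
  = ln(1.555) / 0.1061 = 0.4415 / 0.1061 = 4.161 h

4.16 h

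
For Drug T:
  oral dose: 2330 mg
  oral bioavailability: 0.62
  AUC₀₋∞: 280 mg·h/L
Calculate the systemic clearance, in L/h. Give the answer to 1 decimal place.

CL = F·Dose / AUC = 0.62 × 2330 / 280 = 5.159 L/h

5.2 L/h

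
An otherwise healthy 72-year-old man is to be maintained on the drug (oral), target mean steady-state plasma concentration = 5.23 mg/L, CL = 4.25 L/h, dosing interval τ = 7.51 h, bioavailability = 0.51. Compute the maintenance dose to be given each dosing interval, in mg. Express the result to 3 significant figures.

327 mg

At steady state, F × (Dose/τ) = Css × CL.
Dose = Css × CL × τ / F = 5.23 × 4.250 × 7.51 / 0.51 = 327.3 mg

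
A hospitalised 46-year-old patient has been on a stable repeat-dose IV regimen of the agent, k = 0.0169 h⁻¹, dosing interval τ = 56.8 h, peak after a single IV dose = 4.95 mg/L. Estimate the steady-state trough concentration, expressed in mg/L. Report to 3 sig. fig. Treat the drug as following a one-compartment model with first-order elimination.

3.07 mg/L

e^(−kτ) = e^(−0.01690 × 56.8) = 0.3829
Accumulation ratio R = 1 / (1 − e^(−kτ)) = 1 / (1 − 0.3829) = 1.620
Steady-state trough = C₀ × R × e^(−kτ) = 4.95 × 1.620 × 0.3829 = 3.070 mg/L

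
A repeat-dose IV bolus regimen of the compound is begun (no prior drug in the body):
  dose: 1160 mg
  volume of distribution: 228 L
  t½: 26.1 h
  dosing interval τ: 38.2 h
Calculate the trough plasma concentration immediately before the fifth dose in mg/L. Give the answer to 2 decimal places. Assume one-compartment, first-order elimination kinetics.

2.84 mg/L

C₀ per dose = Dose / Vd = 1160 / 228 = 5.088 mg/L
k = ln2 / t½ = 0.693147 / 26.1 = 0.02656 h⁻¹
Fraction remaining after one interval: r = e^(−kτ) = e^(−0.02656 × 38.2) = 0.3626
Before dose 5, 4 doses have been given (aged 1τ, 2τ, 3τ, 4τ).
C_trough = C₀ × (r + r² + … + r^4) = C₀ × r(1−r^4)/(1−r)
        = 5.088 × 0.3626 × (1 − 0.01729) / (1 − 0.3626) = 2.844 mg/L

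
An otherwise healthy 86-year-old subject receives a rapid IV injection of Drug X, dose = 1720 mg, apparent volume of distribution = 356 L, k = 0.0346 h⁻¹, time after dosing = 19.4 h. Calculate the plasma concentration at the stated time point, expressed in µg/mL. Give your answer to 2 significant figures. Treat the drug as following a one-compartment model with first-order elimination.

2.5 µg/mL

C₀ = Dose / Vd = 1720 / 356 = 4.831 mg/L
C = C₀ · e^(−k·t) = 4.831 × e^(−0.03460 × 19.4)
  = 4.831 × 0.5111 = 2.469 mg/L
(2.469 mg/L = 2.469 µg/mL)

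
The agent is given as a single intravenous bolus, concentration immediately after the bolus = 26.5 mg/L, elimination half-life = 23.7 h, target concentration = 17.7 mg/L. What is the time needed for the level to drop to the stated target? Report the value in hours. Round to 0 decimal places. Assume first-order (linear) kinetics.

k = ln2 / t½ = 0.693147 / 23.7 = 0.02925 h⁻¹
t = ln(C₀ / C) / k = ln(26.50 / 17.7) / 0.02925
  = ln(1.497) / 0.02925 = 0.4035 / 0.02925 = 13.79 h

14 h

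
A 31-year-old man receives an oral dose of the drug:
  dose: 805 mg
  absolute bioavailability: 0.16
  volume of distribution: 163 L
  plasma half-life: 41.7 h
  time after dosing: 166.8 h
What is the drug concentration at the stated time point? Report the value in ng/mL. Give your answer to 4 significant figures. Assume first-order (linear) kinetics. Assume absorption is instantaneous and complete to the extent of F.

Amount reaching circulation = F × Dose = 0.16 × 805.0 = 128.8 mg
C₀ = F·Dose / Vd = 128.8 / 163 = 0.7902 mg/L
k = ln2 / t½ = 0.693147 / 41.7 = 0.01662 h⁻¹
t / t½ = 166.8 / 41.7 = 4 half-lives
C = C₀ × (1/2)^4 = 0.7902 × 0.06250 = 0.04939 mg/L
Convert: 0.04939 mg/L × 1000 = 49.39 ng/mL

49.39 ng/mL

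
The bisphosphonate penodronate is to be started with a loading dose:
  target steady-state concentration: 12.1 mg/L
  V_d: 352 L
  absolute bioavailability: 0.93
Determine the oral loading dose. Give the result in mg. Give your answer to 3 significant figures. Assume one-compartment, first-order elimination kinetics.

LD = Css × Vd / F = 12.1 × 352 / 0.93 = 4580 mg

4580 mg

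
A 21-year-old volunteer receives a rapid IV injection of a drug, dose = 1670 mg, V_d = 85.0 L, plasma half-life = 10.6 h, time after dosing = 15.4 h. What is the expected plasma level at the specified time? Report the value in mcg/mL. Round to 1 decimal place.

C₀ = Dose / Vd = 1670 / 85.0 = 19.65 mg/L
k = ln2 / t½ = 0.693147 / 10.6 = 0.06539 h⁻¹
C = C₀ · e^(−k·t) = 19.65 × e^(−0.06539 × 15.4)
  = 19.65 × 0.3653 = 7.178 mg/L
(7.178 mg/L = 7.178 mcg/mL)

7.2 mcg/mL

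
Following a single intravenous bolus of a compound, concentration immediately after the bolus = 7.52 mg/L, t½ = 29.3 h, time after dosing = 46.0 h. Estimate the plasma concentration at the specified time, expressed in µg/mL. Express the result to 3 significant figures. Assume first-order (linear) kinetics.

k = ln2 / t½ = 0.693147 / 29.3 = 0.02366 h⁻¹
C = C₀ · e^(−k·t) = 7.520 × e^(−0.02366 × 46.0)
  = 7.520 × 0.3368 = 2.533 mg/L
(2.533 mg/L = 2.533 µg/mL)

2.53 µg/mL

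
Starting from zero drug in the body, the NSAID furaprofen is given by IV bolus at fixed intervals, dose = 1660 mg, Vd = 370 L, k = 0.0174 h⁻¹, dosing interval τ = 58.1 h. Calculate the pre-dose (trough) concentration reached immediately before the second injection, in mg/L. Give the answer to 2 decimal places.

1.63 mg/L

C₀ per dose = Dose / Vd = 1660 / 370 = 4.486 mg/L
Fraction remaining after one interval: r = e^(−kτ) = e^(−0.01740 × 58.1) = 0.3639
Before dose 2, 1 dose has been given (aged 1τ).
C_trough = C₀ × r = 4.486 × 0.3639 = 1.632 mg/L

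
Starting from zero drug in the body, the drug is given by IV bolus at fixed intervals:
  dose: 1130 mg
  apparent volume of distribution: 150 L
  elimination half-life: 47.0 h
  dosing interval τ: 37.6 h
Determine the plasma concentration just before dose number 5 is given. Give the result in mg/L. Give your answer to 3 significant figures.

9.06 mg/L

C₀ per dose = Dose / Vd = 1130 / 150 = 7.533 mg/L
k = ln2 / t½ = 0.693147 / 47.0 = 0.01475 h⁻¹
Fraction remaining after one interval: r = e^(−kτ) = e^(−0.01475 × 37.6) = 0.5743
Before dose 5, 4 doses have been given (aged 1τ, 2τ, 3τ, 4τ).
C_trough = C₀ × (r + r² + … + r^4) = C₀ × r(1−r^4)/(1−r)
        = 7.533 × 0.5743 × (1 − 0.1088) / (1 − 0.5743) = 9.057 mg/L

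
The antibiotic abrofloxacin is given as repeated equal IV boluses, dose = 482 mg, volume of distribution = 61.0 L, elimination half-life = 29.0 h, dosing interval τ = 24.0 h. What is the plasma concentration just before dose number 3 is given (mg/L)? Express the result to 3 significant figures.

C₀ per dose = Dose / Vd = 482 / 61.0 = 7.902 mg/L
k = ln2 / t½ = 0.693147 / 29.0 = 0.02390 h⁻¹
Fraction remaining after one interval: r = e^(−kτ) = e^(−0.02390 × 24.0) = 0.5635
Before dose 3, 2 doses have been given (aged 1τ, 2τ).
C_trough = C₀ × (r + r²) = 7.902 × (0.5635 + 0.3175) = 6.962 mg/L

6.96 mg/L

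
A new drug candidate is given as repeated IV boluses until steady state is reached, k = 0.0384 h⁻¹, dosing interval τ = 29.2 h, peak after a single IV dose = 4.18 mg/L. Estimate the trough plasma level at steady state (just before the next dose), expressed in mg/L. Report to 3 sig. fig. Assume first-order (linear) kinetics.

2.02 mg/L

e^(−kτ) = e^(−0.03840 × 29.2) = 0.3259
Accumulation ratio R = 1 / (1 − e^(−kτ)) = 1 / (1 − 0.3259) = 1.483
Steady-state trough = C₀ × R × e^(−kτ) = 4.18 × 1.483 × 0.3259 = 2.020 mg/L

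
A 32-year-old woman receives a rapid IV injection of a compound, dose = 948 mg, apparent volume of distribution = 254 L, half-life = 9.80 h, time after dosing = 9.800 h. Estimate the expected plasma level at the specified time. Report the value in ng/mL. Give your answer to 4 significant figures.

C₀ = Dose / Vd = 948.0 / 254 = 3.732 mg/L
k = ln2 / t½ = 0.693147 / 9.80 = 0.07073 h⁻¹
t / t½ = 9.800 / 9.80 = 1 half-lives
C = C₀ × (1/2)^1 = 3.732 × 0.5000 = 1.866 mg/L
Convert: 1.866 mg/L × 1000 = 1866 ng/mL

1866 ng/mL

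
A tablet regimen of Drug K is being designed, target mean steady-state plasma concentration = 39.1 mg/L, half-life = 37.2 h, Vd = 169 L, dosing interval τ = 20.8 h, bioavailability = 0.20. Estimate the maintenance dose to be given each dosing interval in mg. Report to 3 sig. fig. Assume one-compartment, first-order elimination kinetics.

12800 mg

k = ln2 / t½ = 0.693147 / 37.2 = 0.01863 h⁻¹
CL = k × Vd = 0.01863 × 169 = 3.148 L/h
At steady state, F × (Dose/τ) = Css × CL.
Dose = Css × CL × τ / F = 39.1 × 3.148 × 20.8 / 0.20 = 12800 mg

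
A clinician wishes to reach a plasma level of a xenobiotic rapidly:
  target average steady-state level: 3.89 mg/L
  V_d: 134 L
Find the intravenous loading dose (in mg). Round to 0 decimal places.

LD = Css × Vd = 3.89 × 134 = 521.3 mg

521 mg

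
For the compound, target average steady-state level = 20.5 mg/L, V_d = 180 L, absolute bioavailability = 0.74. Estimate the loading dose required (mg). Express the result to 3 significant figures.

LD = Css × Vd / F = 20.5 × 180 / 0.74 = 4986 mg

4990 mg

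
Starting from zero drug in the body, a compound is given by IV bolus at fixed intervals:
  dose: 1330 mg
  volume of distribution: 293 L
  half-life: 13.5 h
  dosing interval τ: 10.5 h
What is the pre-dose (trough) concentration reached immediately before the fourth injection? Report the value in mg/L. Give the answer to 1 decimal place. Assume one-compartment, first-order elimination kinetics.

C₀ per dose = Dose / Vd = 1330 / 293 = 4.539 mg/L
k = ln2 / t½ = 0.693147 / 13.5 = 0.05134 h⁻¹
Fraction remaining after one interval: r = e^(−kτ) = e^(−0.05134 × 10.5) = 0.5833
Before dose 4, 3 doses have been given (aged 1τ, 2τ, 3τ).
C_trough = C₀ × (r + r² + … + r^3) = C₀ × r(1−r^3)/(1−r)
        = 4.539 × 0.5833 × (1 − 0.1985) / (1 − 0.5833) = 5.093 mg/L

5.1 mg/L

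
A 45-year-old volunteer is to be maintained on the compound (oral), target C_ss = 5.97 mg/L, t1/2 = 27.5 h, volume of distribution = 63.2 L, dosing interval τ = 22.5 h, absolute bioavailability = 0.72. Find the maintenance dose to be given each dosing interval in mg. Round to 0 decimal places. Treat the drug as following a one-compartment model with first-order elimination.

297 mg

k = ln2 / t½ = 0.693147 / 27.5 = 0.02521 h⁻¹
CL = k × Vd = 0.02521 × 63.2 = 1.593 L/h
At steady state, F × (Dose/τ) = Css × CL.
Dose = Css × CL × τ / F = 5.97 × 1.593 × 22.5 / 0.72 = 297.2 mg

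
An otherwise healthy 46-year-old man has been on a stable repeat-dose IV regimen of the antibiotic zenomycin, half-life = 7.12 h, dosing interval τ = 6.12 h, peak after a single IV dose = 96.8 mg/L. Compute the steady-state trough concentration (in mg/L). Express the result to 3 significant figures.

119 mg/L

k = ln2 / t½ = 0.693147 / 7.12 = 0.09735 h⁻¹
e^(−kτ) = e^(−0.09735 × 6.12) = 0.5511
Accumulation ratio R = 1 / (1 − e^(−kτ)) = 1 / (1 − 0.5511) = 2.228
Steady-state trough = C₀ × R × e^(−kτ) = 96.8 × 2.228 × 0.5511 = 118.9 mg/L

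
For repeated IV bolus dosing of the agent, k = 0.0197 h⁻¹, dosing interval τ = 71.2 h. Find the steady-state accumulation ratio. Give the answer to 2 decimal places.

1.33

e^(−kτ) = e^(−0.01970 × 71.2) = 0.2459
Accumulation ratio R = 1 / (1 − e^(−kτ)) = 1 / (1 − 0.2459) = 1.326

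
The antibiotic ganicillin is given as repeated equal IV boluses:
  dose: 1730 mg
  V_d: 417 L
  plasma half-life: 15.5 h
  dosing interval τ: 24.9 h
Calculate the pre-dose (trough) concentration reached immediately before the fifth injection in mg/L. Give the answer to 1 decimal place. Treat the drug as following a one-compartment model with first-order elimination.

2.0 mg/L

C₀ per dose = Dose / Vd = 1730 / 417 = 4.149 mg/L
k = ln2 / t½ = 0.693147 / 15.5 = 0.04472 h⁻¹
Fraction remaining after one interval: r = e^(−kτ) = e^(−0.04472 × 24.9) = 0.3284
Before dose 5, 4 doses have been given (aged 1τ, 2τ, 3τ, 4τ).
C_trough = C₀ × (r + r² + … + r^4) = C₀ × r(1−r^4)/(1−r)
        = 4.149 × 0.3284 × (1 − 0.01163) / (1 − 0.3284) = 2.005 mg/L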